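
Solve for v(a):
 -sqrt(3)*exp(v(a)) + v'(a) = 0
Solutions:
 v(a) = log(-1/(C1 + sqrt(3)*a))


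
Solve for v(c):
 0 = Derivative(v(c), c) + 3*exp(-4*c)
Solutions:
 v(c) = C1 + 3*exp(-4*c)/4


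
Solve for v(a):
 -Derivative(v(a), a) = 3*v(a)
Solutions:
 v(a) = C1*exp(-3*a)


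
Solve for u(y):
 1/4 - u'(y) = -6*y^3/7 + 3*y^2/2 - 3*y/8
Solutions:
 u(y) = C1 + 3*y^4/14 - y^3/2 + 3*y^2/16 + y/4


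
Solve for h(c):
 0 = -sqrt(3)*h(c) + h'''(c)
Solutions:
 h(c) = C3*exp(3^(1/6)*c) + (C1*sin(3^(2/3)*c/2) + C2*cos(3^(2/3)*c/2))*exp(-3^(1/6)*c/2)


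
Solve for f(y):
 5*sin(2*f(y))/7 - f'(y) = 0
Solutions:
 -5*y/7 + log(cos(2*f(y)) - 1)/4 - log(cos(2*f(y)) + 1)/4 = C1


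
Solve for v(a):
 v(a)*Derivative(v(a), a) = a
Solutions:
 v(a) = -sqrt(C1 + a^2)
 v(a) = sqrt(C1 + a^2)


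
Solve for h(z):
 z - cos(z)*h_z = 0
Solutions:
 h(z) = C1 + Integral(z/cos(z), z)


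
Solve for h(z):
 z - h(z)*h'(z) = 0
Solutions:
 h(z) = -sqrt(C1 + z^2)
 h(z) = sqrt(C1 + z^2)


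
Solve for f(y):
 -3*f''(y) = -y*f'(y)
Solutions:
 f(y) = C1 + C2*erfi(sqrt(6)*y/6)


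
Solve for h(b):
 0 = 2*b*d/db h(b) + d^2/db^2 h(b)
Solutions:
 h(b) = C1 + C2*erf(b)


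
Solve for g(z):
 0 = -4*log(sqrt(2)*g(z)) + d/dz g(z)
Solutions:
 -Integral(1/(2*log(_y) + log(2)), (_y, g(z)))/2 = C1 - z


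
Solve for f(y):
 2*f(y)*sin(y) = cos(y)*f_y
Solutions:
 f(y) = C1/cos(y)^2


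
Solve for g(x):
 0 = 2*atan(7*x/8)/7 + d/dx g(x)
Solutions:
 g(x) = C1 - 2*x*atan(7*x/8)/7 + 8*log(49*x^2 + 64)/49


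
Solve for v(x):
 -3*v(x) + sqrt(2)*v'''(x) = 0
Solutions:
 v(x) = C3*exp(2^(5/6)*3^(1/3)*x/2) + (C1*sin(6^(5/6)*x/4) + C2*cos(6^(5/6)*x/4))*exp(-2^(5/6)*3^(1/3)*x/4)


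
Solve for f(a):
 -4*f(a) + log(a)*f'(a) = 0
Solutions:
 f(a) = C1*exp(4*li(a))


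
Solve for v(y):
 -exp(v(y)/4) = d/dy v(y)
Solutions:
 v(y) = 4*log(1/(C1 + y)) + 8*log(2)


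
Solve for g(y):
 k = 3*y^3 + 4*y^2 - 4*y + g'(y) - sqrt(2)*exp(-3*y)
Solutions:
 g(y) = C1 + k*y - 3*y^4/4 - 4*y^3/3 + 2*y^2 - sqrt(2)*exp(-3*y)/3


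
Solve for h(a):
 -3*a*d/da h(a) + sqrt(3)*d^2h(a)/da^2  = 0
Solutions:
 h(a) = C1 + C2*erfi(sqrt(2)*3^(1/4)*a/2)


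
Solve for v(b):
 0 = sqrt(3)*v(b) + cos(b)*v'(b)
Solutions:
 v(b) = C1*(sin(b) - 1)^(sqrt(3)/2)/(sin(b) + 1)^(sqrt(3)/2)


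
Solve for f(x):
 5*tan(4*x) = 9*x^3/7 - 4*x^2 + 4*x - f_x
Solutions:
 f(x) = C1 + 9*x^4/28 - 4*x^3/3 + 2*x^2 + 5*log(cos(4*x))/4


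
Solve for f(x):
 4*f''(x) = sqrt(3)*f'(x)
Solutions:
 f(x) = C1 + C2*exp(sqrt(3)*x/4)


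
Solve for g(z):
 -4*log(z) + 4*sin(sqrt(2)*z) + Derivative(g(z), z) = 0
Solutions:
 g(z) = C1 + 4*z*log(z) - 4*z + 2*sqrt(2)*cos(sqrt(2)*z)


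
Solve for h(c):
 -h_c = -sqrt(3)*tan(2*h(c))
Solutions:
 h(c) = -asin(C1*exp(2*sqrt(3)*c))/2 + pi/2
 h(c) = asin(C1*exp(2*sqrt(3)*c))/2


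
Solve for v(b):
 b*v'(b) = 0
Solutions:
 v(b) = C1


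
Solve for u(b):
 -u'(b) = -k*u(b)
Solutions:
 u(b) = C1*exp(b*k)


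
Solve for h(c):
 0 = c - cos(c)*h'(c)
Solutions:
 h(c) = C1 + Integral(c/cos(c), c)


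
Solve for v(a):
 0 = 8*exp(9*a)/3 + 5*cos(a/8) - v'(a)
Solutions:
 v(a) = C1 + 8*exp(9*a)/27 + 40*sin(a/8)


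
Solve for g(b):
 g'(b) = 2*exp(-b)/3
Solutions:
 g(b) = C1 - 2*exp(-b)/3


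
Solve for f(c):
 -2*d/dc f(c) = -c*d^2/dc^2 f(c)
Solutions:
 f(c) = C1 + C2*c^3


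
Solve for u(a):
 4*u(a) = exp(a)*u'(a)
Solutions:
 u(a) = C1*exp(-4*exp(-a))


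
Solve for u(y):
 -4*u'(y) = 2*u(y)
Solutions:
 u(y) = C1*exp(-y/2)


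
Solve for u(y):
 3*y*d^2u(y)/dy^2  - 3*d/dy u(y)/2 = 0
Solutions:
 u(y) = C1 + C2*y^(3/2)


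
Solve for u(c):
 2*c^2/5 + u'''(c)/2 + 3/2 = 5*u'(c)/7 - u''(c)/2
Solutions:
 u(c) = C1 + C2*exp(c*(-7 + sqrt(329))/14) + C3*exp(-c*(7 + sqrt(329))/14) + 14*c^3/75 + 49*c^2/125 + 4291*c/1250


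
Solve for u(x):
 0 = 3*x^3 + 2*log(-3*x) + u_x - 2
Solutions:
 u(x) = C1 - 3*x^4/4 - 2*x*log(-x) + 2*x*(2 - log(3))


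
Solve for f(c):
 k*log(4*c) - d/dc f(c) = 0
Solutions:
 f(c) = C1 + c*k*log(c) - c*k + c*k*log(4)


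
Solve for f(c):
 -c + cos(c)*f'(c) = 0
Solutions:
 f(c) = C1 + Integral(c/cos(c), c)


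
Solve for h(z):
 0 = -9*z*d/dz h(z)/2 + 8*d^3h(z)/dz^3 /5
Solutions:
 h(z) = C1 + Integral(C2*airyai(2^(2/3)*45^(1/3)*z/4) + C3*airybi(2^(2/3)*45^(1/3)*z/4), z)


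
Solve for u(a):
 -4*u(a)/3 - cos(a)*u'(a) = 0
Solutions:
 u(a) = C1*(sin(a) - 1)^(2/3)/(sin(a) + 1)^(2/3)


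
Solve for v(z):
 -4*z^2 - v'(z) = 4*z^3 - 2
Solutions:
 v(z) = C1 - z^4 - 4*z^3/3 + 2*z


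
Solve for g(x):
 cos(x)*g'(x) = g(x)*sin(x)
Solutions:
 g(x) = C1/cos(x)


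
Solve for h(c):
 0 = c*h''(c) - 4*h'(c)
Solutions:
 h(c) = C1 + C2*c^5


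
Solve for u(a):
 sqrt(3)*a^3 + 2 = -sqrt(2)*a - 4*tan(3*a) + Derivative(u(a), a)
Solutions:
 u(a) = C1 + sqrt(3)*a^4/4 + sqrt(2)*a^2/2 + 2*a - 4*log(cos(3*a))/3


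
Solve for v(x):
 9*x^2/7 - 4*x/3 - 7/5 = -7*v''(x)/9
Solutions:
 v(x) = C1 + C2*x - 27*x^4/196 + 2*x^3/7 + 9*x^2/10


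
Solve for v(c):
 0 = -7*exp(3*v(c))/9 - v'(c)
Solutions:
 v(c) = log(1/(C1 + 7*c))/3 + log(3)/3
 v(c) = log((-3^(1/3) - 3^(5/6)*I)*(1/(C1 + 7*c))^(1/3)/2)
 v(c) = log((-3^(1/3) + 3^(5/6)*I)*(1/(C1 + 7*c))^(1/3)/2)


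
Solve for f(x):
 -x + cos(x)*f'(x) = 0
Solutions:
 f(x) = C1 + Integral(x/cos(x), x)


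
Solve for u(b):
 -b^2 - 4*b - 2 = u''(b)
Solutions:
 u(b) = C1 + C2*b - b^4/12 - 2*b^3/3 - b^2


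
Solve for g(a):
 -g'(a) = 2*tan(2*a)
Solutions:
 g(a) = C1 + log(cos(2*a))


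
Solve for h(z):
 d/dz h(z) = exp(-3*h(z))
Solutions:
 h(z) = log(C1 + 3*z)/3
 h(z) = log((-3^(1/3) - 3^(5/6)*I)*(C1 + z)^(1/3)/2)
 h(z) = log((-3^(1/3) + 3^(5/6)*I)*(C1 + z)^(1/3)/2)


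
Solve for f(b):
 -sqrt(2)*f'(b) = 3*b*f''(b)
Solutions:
 f(b) = C1 + C2*b^(1 - sqrt(2)/3)


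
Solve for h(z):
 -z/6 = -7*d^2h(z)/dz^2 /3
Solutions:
 h(z) = C1 + C2*z + z^3/84


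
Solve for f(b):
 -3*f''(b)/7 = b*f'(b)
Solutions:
 f(b) = C1 + C2*erf(sqrt(42)*b/6)


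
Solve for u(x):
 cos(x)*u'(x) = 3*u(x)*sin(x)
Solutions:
 u(x) = C1/cos(x)^3


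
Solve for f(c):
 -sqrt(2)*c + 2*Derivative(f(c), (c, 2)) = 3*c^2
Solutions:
 f(c) = C1 + C2*c + c^4/8 + sqrt(2)*c^3/12


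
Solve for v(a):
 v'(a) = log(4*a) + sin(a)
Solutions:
 v(a) = C1 + a*log(a) - a + 2*a*log(2) - cos(a)


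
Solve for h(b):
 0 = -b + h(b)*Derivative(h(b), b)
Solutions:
 h(b) = -sqrt(C1 + b^2)
 h(b) = sqrt(C1 + b^2)


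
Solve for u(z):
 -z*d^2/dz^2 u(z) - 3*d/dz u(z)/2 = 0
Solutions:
 u(z) = C1 + C2/sqrt(z)


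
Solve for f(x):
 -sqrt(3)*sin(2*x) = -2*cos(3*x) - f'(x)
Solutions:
 f(x) = C1 - 2*sin(3*x)/3 - sqrt(3)*cos(2*x)/2


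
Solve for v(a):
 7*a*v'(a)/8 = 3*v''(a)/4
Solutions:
 v(a) = C1 + C2*erfi(sqrt(21)*a/6)


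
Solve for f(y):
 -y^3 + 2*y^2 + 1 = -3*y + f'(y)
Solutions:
 f(y) = C1 - y^4/4 + 2*y^3/3 + 3*y^2/2 + y


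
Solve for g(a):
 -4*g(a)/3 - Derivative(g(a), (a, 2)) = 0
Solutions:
 g(a) = C1*sin(2*sqrt(3)*a/3) + C2*cos(2*sqrt(3)*a/3)


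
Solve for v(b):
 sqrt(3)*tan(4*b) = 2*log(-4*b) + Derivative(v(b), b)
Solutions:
 v(b) = C1 - 2*b*log(-b) - 4*b*log(2) + 2*b - sqrt(3)*log(cos(4*b))/4


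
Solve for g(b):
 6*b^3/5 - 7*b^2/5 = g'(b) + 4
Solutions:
 g(b) = C1 + 3*b^4/10 - 7*b^3/15 - 4*b


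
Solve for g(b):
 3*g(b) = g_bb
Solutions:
 g(b) = C1*exp(-sqrt(3)*b) + C2*exp(sqrt(3)*b)


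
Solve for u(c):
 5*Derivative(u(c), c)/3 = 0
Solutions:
 u(c) = C1


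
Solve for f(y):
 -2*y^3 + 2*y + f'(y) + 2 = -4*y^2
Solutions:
 f(y) = C1 + y^4/2 - 4*y^3/3 - y^2 - 2*y


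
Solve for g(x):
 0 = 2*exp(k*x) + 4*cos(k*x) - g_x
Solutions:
 g(x) = C1 + 2*exp(k*x)/k + 4*sin(k*x)/k


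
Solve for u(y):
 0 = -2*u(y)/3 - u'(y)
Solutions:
 u(y) = C1*exp(-2*y/3)


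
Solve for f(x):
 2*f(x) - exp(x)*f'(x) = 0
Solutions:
 f(x) = C1*exp(-2*exp(-x))


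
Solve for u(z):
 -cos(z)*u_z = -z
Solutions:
 u(z) = C1 + Integral(z/cos(z), z)


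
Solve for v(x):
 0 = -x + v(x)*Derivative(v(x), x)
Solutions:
 v(x) = -sqrt(C1 + x^2)
 v(x) = sqrt(C1 + x^2)


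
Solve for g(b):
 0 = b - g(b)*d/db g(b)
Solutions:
 g(b) = -sqrt(C1 + b^2)
 g(b) = sqrt(C1 + b^2)


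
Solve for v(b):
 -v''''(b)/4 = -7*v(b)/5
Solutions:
 v(b) = C1*exp(-sqrt(2)*5^(3/4)*7^(1/4)*b/5) + C2*exp(sqrt(2)*5^(3/4)*7^(1/4)*b/5) + C3*sin(sqrt(2)*5^(3/4)*7^(1/4)*b/5) + C4*cos(sqrt(2)*5^(3/4)*7^(1/4)*b/5)


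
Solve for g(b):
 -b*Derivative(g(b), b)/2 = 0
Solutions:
 g(b) = C1


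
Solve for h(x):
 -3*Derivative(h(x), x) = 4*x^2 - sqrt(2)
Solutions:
 h(x) = C1 - 4*x^3/9 + sqrt(2)*x/3


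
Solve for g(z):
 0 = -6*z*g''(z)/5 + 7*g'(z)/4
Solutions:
 g(z) = C1 + C2*z^(59/24)


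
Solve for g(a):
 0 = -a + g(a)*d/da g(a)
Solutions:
 g(a) = -sqrt(C1 + a^2)
 g(a) = sqrt(C1 + a^2)


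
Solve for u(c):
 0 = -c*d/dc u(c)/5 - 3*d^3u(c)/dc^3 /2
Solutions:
 u(c) = C1 + Integral(C2*airyai(-15^(2/3)*2^(1/3)*c/15) + C3*airybi(-15^(2/3)*2^(1/3)*c/15), c)


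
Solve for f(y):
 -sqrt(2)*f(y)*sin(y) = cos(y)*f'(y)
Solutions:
 f(y) = C1*cos(y)^(sqrt(2))


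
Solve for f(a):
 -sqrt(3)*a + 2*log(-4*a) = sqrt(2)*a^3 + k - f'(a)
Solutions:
 f(a) = C1 + sqrt(2)*a^4/4 + sqrt(3)*a^2/2 + a*(k - 4*log(2) + 2) - 2*a*log(-a)


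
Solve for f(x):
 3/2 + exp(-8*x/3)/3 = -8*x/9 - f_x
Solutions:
 f(x) = C1 - 4*x^2/9 - 3*x/2 + exp(-8*x/3)/8


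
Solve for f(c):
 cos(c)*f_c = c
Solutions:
 f(c) = C1 + Integral(c/cos(c), c)


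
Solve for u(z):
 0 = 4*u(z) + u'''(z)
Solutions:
 u(z) = C3*exp(-2^(2/3)*z) + (C1*sin(2^(2/3)*sqrt(3)*z/2) + C2*cos(2^(2/3)*sqrt(3)*z/2))*exp(2^(2/3)*z/2)


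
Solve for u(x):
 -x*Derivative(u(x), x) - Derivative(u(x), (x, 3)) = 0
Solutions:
 u(x) = C1 + Integral(C2*airyai(-x) + C3*airybi(-x), x)


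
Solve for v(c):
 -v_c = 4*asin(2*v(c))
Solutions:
 Integral(1/asin(2*_y), (_y, v(c))) = C1 - 4*c


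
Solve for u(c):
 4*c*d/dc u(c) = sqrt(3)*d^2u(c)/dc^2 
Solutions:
 u(c) = C1 + C2*erfi(sqrt(2)*3^(3/4)*c/3)


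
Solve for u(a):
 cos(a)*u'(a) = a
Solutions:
 u(a) = C1 + Integral(a/cos(a), a)


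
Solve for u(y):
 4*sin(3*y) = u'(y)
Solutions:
 u(y) = C1 - 4*cos(3*y)/3


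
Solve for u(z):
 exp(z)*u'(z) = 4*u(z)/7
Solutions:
 u(z) = C1*exp(-4*exp(-z)/7)


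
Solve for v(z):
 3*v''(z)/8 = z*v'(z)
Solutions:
 v(z) = C1 + C2*erfi(2*sqrt(3)*z/3)


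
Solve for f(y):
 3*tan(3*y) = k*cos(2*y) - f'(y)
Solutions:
 f(y) = C1 + k*sin(2*y)/2 + log(cos(3*y))


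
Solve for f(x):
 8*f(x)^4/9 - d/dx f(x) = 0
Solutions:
 f(x) = 3^(1/3)*(-1/(C1 + 8*x))^(1/3)
 f(x) = (-1/(C1 + 8*x))^(1/3)*(-3^(1/3) - 3^(5/6)*I)/2
 f(x) = (-1/(C1 + 8*x))^(1/3)*(-3^(1/3) + 3^(5/6)*I)/2


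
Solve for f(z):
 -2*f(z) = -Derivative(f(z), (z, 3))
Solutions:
 f(z) = C3*exp(2^(1/3)*z) + (C1*sin(2^(1/3)*sqrt(3)*z/2) + C2*cos(2^(1/3)*sqrt(3)*z/2))*exp(-2^(1/3)*z/2)


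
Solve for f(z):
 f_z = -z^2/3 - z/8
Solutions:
 f(z) = C1 - z^3/9 - z^2/16


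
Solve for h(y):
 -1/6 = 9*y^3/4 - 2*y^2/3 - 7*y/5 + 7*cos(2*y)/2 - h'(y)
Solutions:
 h(y) = C1 + 9*y^4/16 - 2*y^3/9 - 7*y^2/10 + y/6 + 7*sin(2*y)/4


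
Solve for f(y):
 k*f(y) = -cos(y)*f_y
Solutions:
 f(y) = C1*exp(k*(log(sin(y) - 1) - log(sin(y) + 1))/2)


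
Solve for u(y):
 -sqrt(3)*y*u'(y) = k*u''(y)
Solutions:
 u(y) = C1 + C2*sqrt(k)*erf(sqrt(2)*3^(1/4)*y*sqrt(1/k)/2)


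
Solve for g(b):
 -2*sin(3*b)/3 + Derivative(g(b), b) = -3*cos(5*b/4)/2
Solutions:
 g(b) = C1 - 6*sin(5*b/4)/5 - 2*cos(3*b)/9


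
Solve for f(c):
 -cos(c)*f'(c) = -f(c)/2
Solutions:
 f(c) = C1*(sin(c) + 1)^(1/4)/(sin(c) - 1)^(1/4)


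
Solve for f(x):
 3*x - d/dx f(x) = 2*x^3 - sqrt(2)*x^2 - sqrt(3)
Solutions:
 f(x) = C1 - x^4/2 + sqrt(2)*x^3/3 + 3*x^2/2 + sqrt(3)*x


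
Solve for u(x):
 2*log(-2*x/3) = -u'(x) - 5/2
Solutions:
 u(x) = C1 - 2*x*log(-x) + x*(-2*log(2) - 1/2 + 2*log(3))


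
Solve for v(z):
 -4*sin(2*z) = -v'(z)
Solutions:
 v(z) = C1 - 2*cos(2*z)


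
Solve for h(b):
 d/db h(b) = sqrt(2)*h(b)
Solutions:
 h(b) = C1*exp(sqrt(2)*b)


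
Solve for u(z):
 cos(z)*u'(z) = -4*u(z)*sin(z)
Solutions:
 u(z) = C1*cos(z)^4


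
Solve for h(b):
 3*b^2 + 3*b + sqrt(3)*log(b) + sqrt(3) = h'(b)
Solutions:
 h(b) = C1 + b^3 + 3*b^2/2 + sqrt(3)*b*log(b)


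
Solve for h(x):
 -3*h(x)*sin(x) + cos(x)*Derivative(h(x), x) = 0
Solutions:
 h(x) = C1/cos(x)^3


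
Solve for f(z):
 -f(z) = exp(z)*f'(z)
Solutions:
 f(z) = C1*exp(exp(-z))


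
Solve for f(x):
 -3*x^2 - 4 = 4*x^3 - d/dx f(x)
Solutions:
 f(x) = C1 + x^4 + x^3 + 4*x


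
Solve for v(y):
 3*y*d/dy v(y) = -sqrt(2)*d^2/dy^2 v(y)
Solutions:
 v(y) = C1 + C2*erf(2^(1/4)*sqrt(3)*y/2)


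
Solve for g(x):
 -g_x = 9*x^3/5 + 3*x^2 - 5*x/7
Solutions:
 g(x) = C1 - 9*x^4/20 - x^3 + 5*x^2/14


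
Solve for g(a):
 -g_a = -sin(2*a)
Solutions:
 g(a) = C1 - cos(2*a)/2


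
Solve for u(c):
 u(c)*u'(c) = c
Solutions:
 u(c) = -sqrt(C1 + c^2)
 u(c) = sqrt(C1 + c^2)


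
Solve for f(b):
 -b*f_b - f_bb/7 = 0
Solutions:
 f(b) = C1 + C2*erf(sqrt(14)*b/2)


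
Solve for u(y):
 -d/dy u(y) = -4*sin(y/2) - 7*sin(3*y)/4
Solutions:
 u(y) = C1 - 8*cos(y/2) - 7*cos(3*y)/12


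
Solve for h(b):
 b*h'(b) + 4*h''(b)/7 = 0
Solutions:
 h(b) = C1 + C2*erf(sqrt(14)*b/4)


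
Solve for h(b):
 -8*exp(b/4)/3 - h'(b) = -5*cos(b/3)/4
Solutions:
 h(b) = C1 - 32*exp(b/4)/3 + 15*sin(b/3)/4


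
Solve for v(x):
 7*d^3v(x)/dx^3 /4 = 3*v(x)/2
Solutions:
 v(x) = C3*exp(6^(1/3)*7^(2/3)*x/7) + (C1*sin(2^(1/3)*3^(5/6)*7^(2/3)*x/14) + C2*cos(2^(1/3)*3^(5/6)*7^(2/3)*x/14))*exp(-6^(1/3)*7^(2/3)*x/14)


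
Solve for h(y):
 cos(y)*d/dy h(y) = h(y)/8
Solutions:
 h(y) = C1*(sin(y) + 1)^(1/16)/(sin(y) - 1)^(1/16)


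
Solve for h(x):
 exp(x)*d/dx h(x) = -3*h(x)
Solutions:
 h(x) = C1*exp(3*exp(-x))


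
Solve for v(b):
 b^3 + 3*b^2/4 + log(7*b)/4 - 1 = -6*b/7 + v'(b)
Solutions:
 v(b) = C1 + b^4/4 + b^3/4 + 3*b^2/7 + b*log(b)/4 - 5*b/4 + b*log(7)/4


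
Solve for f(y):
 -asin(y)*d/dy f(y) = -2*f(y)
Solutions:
 f(y) = C1*exp(2*Integral(1/asin(y), y))


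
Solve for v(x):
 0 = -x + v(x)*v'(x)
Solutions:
 v(x) = -sqrt(C1 + x^2)
 v(x) = sqrt(C1 + x^2)


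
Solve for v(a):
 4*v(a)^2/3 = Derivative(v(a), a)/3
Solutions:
 v(a) = -1/(C1 + 4*a)


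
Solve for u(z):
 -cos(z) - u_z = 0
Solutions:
 u(z) = C1 - sin(z)


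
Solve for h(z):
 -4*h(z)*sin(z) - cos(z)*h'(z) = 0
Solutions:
 h(z) = C1*cos(z)^4


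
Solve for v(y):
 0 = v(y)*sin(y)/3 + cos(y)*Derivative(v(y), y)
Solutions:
 v(y) = C1*cos(y)^(1/3)


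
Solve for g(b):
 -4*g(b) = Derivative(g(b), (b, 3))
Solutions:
 g(b) = C3*exp(-2^(2/3)*b) + (C1*sin(2^(2/3)*sqrt(3)*b/2) + C2*cos(2^(2/3)*sqrt(3)*b/2))*exp(2^(2/3)*b/2)


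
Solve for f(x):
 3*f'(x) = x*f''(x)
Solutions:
 f(x) = C1 + C2*x^4


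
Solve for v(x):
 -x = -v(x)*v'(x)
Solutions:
 v(x) = -sqrt(C1 + x^2)
 v(x) = sqrt(C1 + x^2)


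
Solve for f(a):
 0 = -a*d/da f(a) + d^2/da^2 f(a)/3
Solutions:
 f(a) = C1 + C2*erfi(sqrt(6)*a/2)


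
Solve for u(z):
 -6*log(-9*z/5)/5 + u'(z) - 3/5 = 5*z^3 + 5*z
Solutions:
 u(z) = C1 + 5*z^4/4 + 5*z^2/2 + 6*z*log(-z)/5 + 3*z*(-2*log(5) - 1 + 4*log(3))/5


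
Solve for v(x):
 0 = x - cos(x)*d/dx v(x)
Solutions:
 v(x) = C1 + Integral(x/cos(x), x)


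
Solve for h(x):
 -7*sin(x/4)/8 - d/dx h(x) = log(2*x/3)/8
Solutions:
 h(x) = C1 - x*log(x)/8 - x*log(2)/8 + x/8 + x*log(3)/8 + 7*cos(x/4)/2


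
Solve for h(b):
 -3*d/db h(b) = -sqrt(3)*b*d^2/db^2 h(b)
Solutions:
 h(b) = C1 + C2*b^(1 + sqrt(3))


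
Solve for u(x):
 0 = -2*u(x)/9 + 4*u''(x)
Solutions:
 u(x) = C1*exp(-sqrt(2)*x/6) + C2*exp(sqrt(2)*x/6)


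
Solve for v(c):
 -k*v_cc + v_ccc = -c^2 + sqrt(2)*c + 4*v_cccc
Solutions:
 v(c) = C1 + C2*c + C3*exp(c*(1 - sqrt(1 - 16*k))/8) + C4*exp(c*(sqrt(1 - 16*k) + 1)/8) + c^4/(12*k) + c^3*(-sqrt(2) + 2/k)/(6*k) + c^2*(-4 - sqrt(2)/2 + 1/k)/k^2


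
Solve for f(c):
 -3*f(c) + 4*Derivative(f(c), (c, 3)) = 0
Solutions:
 f(c) = C3*exp(6^(1/3)*c/2) + (C1*sin(2^(1/3)*3^(5/6)*c/4) + C2*cos(2^(1/3)*3^(5/6)*c/4))*exp(-6^(1/3)*c/4)


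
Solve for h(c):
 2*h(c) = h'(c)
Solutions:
 h(c) = C1*exp(2*c)


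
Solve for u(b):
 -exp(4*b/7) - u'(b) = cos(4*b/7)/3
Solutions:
 u(b) = C1 - 7*exp(4*b/7)/4 - 7*sin(4*b/7)/12


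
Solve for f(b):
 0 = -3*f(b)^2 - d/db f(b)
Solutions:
 f(b) = 1/(C1 + 3*b)


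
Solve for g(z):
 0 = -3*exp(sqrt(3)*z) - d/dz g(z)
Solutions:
 g(z) = C1 - sqrt(3)*exp(sqrt(3)*z)


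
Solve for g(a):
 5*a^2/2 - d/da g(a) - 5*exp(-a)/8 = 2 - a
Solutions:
 g(a) = C1 + 5*a^3/6 + a^2/2 - 2*a + 5*exp(-a)/8


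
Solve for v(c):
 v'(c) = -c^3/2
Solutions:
 v(c) = C1 - c^4/8


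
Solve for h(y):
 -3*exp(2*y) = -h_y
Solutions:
 h(y) = C1 + 3*exp(2*y)/2


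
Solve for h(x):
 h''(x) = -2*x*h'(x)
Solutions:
 h(x) = C1 + C2*erf(x)


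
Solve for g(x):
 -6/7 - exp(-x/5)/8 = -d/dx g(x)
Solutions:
 g(x) = C1 + 6*x/7 - 5*exp(-x/5)/8


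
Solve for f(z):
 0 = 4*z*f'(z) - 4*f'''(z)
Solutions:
 f(z) = C1 + Integral(C2*airyai(z) + C3*airybi(z), z)


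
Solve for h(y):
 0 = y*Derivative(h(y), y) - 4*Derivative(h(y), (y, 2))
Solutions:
 h(y) = C1 + C2*erfi(sqrt(2)*y/4)


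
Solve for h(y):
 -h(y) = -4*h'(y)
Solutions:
 h(y) = C1*exp(y/4)


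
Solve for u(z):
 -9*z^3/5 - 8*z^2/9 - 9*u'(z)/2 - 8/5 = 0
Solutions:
 u(z) = C1 - z^4/10 - 16*z^3/243 - 16*z/45


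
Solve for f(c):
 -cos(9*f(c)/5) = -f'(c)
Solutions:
 -c - 5*log(sin(9*f(c)/5) - 1)/18 + 5*log(sin(9*f(c)/5) + 1)/18 = C1


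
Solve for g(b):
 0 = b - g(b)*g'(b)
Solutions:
 g(b) = -sqrt(C1 + b^2)
 g(b) = sqrt(C1 + b^2)


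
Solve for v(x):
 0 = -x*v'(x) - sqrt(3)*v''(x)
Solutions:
 v(x) = C1 + C2*erf(sqrt(2)*3^(3/4)*x/6)


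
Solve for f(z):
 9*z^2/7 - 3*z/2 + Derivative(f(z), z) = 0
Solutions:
 f(z) = C1 - 3*z^3/7 + 3*z^2/4


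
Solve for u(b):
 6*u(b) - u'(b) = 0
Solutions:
 u(b) = C1*exp(6*b)


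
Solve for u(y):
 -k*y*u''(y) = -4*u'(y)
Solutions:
 u(y) = C1 + y^(((re(k) + 4)*re(k) + im(k)^2)/(re(k)^2 + im(k)^2))*(C2*sin(4*log(y)*Abs(im(k))/(re(k)^2 + im(k)^2)) + C3*cos(4*log(y)*im(k)/(re(k)^2 + im(k)^2)))


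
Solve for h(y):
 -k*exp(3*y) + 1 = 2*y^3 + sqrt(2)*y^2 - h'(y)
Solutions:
 h(y) = C1 + k*exp(3*y)/3 + y^4/2 + sqrt(2)*y^3/3 - y


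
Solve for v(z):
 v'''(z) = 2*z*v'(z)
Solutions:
 v(z) = C1 + Integral(C2*airyai(2^(1/3)*z) + C3*airybi(2^(1/3)*z), z)


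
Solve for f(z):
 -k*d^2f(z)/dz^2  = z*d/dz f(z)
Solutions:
 f(z) = C1 + C2*sqrt(k)*erf(sqrt(2)*z*sqrt(1/k)/2)


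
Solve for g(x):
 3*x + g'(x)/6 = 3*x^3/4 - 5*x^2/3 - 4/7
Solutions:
 g(x) = C1 + 9*x^4/8 - 10*x^3/3 - 9*x^2 - 24*x/7


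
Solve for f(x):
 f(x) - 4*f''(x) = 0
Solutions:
 f(x) = C1*exp(-x/2) + C2*exp(x/2)


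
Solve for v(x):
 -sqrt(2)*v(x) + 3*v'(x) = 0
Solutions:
 v(x) = C1*exp(sqrt(2)*x/3)


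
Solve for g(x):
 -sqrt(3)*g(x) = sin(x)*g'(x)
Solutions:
 g(x) = C1*(cos(x) + 1)^(sqrt(3)/2)/(cos(x) - 1)^(sqrt(3)/2)


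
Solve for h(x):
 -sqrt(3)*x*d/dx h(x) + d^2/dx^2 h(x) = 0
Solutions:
 h(x) = C1 + C2*erfi(sqrt(2)*3^(1/4)*x/2)


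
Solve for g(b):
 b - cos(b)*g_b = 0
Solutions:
 g(b) = C1 + Integral(b/cos(b), b)


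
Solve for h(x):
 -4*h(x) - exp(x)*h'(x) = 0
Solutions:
 h(x) = C1*exp(4*exp(-x))


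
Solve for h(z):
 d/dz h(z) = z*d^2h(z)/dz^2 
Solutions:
 h(z) = C1 + C2*z^2


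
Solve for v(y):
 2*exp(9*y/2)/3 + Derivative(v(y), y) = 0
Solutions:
 v(y) = C1 - 4*exp(9*y/2)/27


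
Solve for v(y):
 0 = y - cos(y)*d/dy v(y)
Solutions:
 v(y) = C1 + Integral(y/cos(y), y)


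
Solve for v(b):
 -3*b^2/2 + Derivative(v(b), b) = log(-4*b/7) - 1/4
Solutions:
 v(b) = C1 + b^3/2 + b*log(-b) + b*(-log(7) - 5/4 + 2*log(2))


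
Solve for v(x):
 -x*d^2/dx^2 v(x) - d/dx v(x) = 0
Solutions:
 v(x) = C1 + C2*log(x)


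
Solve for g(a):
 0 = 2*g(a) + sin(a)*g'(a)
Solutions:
 g(a) = C1*(cos(a) + 1)/(cos(a) - 1)


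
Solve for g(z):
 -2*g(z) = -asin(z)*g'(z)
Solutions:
 g(z) = C1*exp(2*Integral(1/asin(z), z))


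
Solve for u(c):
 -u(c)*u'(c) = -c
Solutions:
 u(c) = -sqrt(C1 + c^2)
 u(c) = sqrt(C1 + c^2)


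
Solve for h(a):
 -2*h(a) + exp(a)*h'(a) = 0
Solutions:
 h(a) = C1*exp(-2*exp(-a))


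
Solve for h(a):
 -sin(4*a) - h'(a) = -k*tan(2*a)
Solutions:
 h(a) = C1 - k*log(cos(2*a))/2 + cos(4*a)/4


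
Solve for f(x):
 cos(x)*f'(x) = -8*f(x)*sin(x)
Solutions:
 f(x) = C1*cos(x)^8


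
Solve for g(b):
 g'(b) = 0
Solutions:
 g(b) = C1


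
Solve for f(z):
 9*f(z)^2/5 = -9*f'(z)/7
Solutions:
 f(z) = 5/(C1 + 7*z)


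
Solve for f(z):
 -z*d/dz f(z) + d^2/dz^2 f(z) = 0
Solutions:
 f(z) = C1 + C2*erfi(sqrt(2)*z/2)


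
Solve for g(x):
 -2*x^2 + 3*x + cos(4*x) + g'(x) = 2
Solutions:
 g(x) = C1 + 2*x^3/3 - 3*x^2/2 + 2*x - sin(4*x)/4


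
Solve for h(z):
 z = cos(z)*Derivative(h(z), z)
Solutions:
 h(z) = C1 + Integral(z/cos(z), z)


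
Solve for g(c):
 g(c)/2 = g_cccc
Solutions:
 g(c) = C1*exp(-2^(3/4)*c/2) + C2*exp(2^(3/4)*c/2) + C3*sin(2^(3/4)*c/2) + C4*cos(2^(3/4)*c/2)


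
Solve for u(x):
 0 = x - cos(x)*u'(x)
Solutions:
 u(x) = C1 + Integral(x/cos(x), x)


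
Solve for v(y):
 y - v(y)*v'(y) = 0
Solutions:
 v(y) = -sqrt(C1 + y^2)
 v(y) = sqrt(C1 + y^2)


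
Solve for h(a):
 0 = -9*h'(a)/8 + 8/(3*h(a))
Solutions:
 h(a) = -sqrt(C1 + 384*a)/9
 h(a) = sqrt(C1 + 384*a)/9


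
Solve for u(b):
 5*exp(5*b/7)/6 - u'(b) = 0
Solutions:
 u(b) = C1 + 7*exp(5*b/7)/6


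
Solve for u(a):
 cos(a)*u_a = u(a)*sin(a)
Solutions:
 u(a) = C1/cos(a)


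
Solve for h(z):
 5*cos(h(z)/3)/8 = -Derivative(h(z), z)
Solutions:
 5*z/8 - 3*log(sin(h(z)/3) - 1)/2 + 3*log(sin(h(z)/3) + 1)/2 = C1


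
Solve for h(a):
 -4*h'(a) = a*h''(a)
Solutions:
 h(a) = C1 + C2/a^3


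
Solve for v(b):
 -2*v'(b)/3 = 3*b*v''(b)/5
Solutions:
 v(b) = C1 + C2/b^(1/9)


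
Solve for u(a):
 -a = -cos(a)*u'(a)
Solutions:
 u(a) = C1 + Integral(a/cos(a), a)


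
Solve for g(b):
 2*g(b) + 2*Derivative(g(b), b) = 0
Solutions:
 g(b) = C1*exp(-b)


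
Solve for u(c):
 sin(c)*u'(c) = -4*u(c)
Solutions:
 u(c) = C1*(cos(c)^2 + 2*cos(c) + 1)/(cos(c)^2 - 2*cos(c) + 1)


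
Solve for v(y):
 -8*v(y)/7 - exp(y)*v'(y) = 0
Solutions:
 v(y) = C1*exp(8*exp(-y)/7)


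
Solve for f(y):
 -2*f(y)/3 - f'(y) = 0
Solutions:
 f(y) = C1*exp(-2*y/3)


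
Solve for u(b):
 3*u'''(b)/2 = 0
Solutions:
 u(b) = C1 + C2*b + C3*b^2


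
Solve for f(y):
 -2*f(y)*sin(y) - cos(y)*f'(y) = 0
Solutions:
 f(y) = C1*cos(y)^2


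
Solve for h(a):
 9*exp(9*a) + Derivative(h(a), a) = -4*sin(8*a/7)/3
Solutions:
 h(a) = C1 - exp(9*a) + 7*cos(8*a/7)/6


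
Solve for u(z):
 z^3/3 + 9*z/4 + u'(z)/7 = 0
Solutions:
 u(z) = C1 - 7*z^4/12 - 63*z^2/8


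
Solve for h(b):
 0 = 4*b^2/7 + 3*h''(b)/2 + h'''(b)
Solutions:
 h(b) = C1 + C2*b + C3*exp(-3*b/2) - 2*b^4/63 + 16*b^3/189 - 32*b^2/189


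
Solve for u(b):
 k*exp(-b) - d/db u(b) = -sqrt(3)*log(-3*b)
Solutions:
 u(b) = C1 + sqrt(3)*b*log(-b) + sqrt(3)*b*(-1 + log(3)) - k*exp(-b)


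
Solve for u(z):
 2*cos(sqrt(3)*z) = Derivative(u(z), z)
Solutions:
 u(z) = C1 + 2*sqrt(3)*sin(sqrt(3)*z)/3


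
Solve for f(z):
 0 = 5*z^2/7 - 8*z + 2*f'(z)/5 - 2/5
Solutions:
 f(z) = C1 - 25*z^3/42 + 10*z^2 + z


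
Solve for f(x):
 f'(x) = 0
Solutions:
 f(x) = C1


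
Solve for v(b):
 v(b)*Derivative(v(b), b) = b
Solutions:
 v(b) = -sqrt(C1 + b^2)
 v(b) = sqrt(C1 + b^2)


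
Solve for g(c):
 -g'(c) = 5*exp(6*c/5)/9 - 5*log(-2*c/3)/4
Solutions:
 g(c) = C1 + 5*c*log(-c)/4 + 5*c*(-log(3) - 1 + log(2))/4 - 25*exp(6*c/5)/54


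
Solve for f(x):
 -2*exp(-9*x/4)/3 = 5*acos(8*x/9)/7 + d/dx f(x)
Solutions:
 f(x) = C1 - 5*x*acos(8*x/9)/7 + 5*sqrt(81 - 64*x^2)/56 + 8*exp(-9*x/4)/27


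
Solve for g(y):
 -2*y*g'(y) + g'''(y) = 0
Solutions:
 g(y) = C1 + Integral(C2*airyai(2^(1/3)*y) + C3*airybi(2^(1/3)*y), y)


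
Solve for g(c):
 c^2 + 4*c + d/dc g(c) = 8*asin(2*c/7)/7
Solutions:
 g(c) = C1 - c^3/3 - 2*c^2 + 8*c*asin(2*c/7)/7 + 4*sqrt(49 - 4*c^2)/7


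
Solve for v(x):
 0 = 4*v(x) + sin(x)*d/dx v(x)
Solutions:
 v(x) = C1*(cos(x)^2 + 2*cos(x) + 1)/(cos(x)^2 - 2*cos(x) + 1)


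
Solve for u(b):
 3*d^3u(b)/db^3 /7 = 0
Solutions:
 u(b) = C1 + C2*b + C3*b^2


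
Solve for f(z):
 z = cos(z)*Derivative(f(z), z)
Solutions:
 f(z) = C1 + Integral(z/cos(z), z)


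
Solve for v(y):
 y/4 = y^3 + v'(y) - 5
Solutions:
 v(y) = C1 - y^4/4 + y^2/8 + 5*y


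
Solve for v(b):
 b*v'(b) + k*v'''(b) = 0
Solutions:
 v(b) = C1 + Integral(C2*airyai(b*(-1/k)^(1/3)) + C3*airybi(b*(-1/k)^(1/3)), b)


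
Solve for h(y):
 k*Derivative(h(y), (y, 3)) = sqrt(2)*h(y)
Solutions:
 h(y) = C1*exp(2^(1/6)*y*(1/k)^(1/3)) + C2*exp(2^(1/6)*y*(-1 + sqrt(3)*I)*(1/k)^(1/3)/2) + C3*exp(-2^(1/6)*y*(1 + sqrt(3)*I)*(1/k)^(1/3)/2)


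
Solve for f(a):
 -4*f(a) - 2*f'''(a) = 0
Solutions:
 f(a) = C3*exp(-2^(1/3)*a) + (C1*sin(2^(1/3)*sqrt(3)*a/2) + C2*cos(2^(1/3)*sqrt(3)*a/2))*exp(2^(1/3)*a/2)


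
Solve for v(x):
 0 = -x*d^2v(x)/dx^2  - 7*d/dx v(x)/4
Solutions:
 v(x) = C1 + C2/x^(3/4)


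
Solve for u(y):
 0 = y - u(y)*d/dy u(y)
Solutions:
 u(y) = -sqrt(C1 + y^2)
 u(y) = sqrt(C1 + y^2)


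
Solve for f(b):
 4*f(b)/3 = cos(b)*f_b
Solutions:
 f(b) = C1*(sin(b) + 1)^(2/3)/(sin(b) - 1)^(2/3)


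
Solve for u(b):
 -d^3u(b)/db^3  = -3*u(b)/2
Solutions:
 u(b) = C3*exp(2^(2/3)*3^(1/3)*b/2) + (C1*sin(2^(2/3)*3^(5/6)*b/4) + C2*cos(2^(2/3)*3^(5/6)*b/4))*exp(-2^(2/3)*3^(1/3)*b/4)


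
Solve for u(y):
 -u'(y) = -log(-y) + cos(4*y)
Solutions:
 u(y) = C1 + y*log(-y) - y - sin(4*y)/4


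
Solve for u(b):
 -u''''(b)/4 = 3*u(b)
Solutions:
 u(b) = (C1*sin(3^(1/4)*b) + C2*cos(3^(1/4)*b))*exp(-3^(1/4)*b) + (C3*sin(3^(1/4)*b) + C4*cos(3^(1/4)*b))*exp(3^(1/4)*b)


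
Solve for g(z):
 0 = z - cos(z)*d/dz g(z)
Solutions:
 g(z) = C1 + Integral(z/cos(z), z)


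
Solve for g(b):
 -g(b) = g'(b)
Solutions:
 g(b) = C1*exp(-b)


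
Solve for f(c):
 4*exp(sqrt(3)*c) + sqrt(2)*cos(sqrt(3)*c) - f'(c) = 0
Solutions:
 f(c) = C1 + 4*sqrt(3)*exp(sqrt(3)*c)/3 + sqrt(6)*sin(sqrt(3)*c)/3


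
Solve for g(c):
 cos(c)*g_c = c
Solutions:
 g(c) = C1 + Integral(c/cos(c), c)


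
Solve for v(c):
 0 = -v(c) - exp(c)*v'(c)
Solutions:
 v(c) = C1*exp(exp(-c))


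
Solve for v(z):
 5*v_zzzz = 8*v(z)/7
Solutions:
 v(z) = C1*exp(-70^(3/4)*z/35) + C2*exp(70^(3/4)*z/35) + C3*sin(70^(3/4)*z/35) + C4*cos(70^(3/4)*z/35)


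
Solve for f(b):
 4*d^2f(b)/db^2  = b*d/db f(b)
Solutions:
 f(b) = C1 + C2*erfi(sqrt(2)*b/4)


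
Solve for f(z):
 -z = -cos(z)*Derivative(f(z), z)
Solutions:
 f(z) = C1 + Integral(z/cos(z), z)


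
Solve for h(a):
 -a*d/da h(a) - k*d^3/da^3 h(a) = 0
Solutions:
 h(a) = C1 + Integral(C2*airyai(a*(-1/k)^(1/3)) + C3*airybi(a*(-1/k)^(1/3)), a)


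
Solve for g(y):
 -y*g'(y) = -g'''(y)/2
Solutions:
 g(y) = C1 + Integral(C2*airyai(2^(1/3)*y) + C3*airybi(2^(1/3)*y), y)


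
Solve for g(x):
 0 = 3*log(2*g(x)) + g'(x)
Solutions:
 Integral(1/(log(_y) + log(2)), (_y, g(x)))/3 = C1 - x


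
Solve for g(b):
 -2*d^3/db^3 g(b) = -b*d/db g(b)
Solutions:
 g(b) = C1 + Integral(C2*airyai(2^(2/3)*b/2) + C3*airybi(2^(2/3)*b/2), b)


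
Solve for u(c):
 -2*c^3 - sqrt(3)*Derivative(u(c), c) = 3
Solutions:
 u(c) = C1 - sqrt(3)*c^4/6 - sqrt(3)*c


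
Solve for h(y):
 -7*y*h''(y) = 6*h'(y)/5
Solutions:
 h(y) = C1 + C2*y^(29/35)


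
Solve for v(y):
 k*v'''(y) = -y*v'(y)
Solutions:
 v(y) = C1 + Integral(C2*airyai(y*(-1/k)^(1/3)) + C3*airybi(y*(-1/k)^(1/3)), y)


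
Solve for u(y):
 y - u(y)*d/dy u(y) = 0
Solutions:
 u(y) = -sqrt(C1 + y^2)
 u(y) = sqrt(C1 + y^2)


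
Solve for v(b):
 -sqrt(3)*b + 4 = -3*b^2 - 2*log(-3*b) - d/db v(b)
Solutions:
 v(b) = C1 - b^3 + sqrt(3)*b^2/2 - 2*b*log(-b) + 2*b*(-log(3) - 1)


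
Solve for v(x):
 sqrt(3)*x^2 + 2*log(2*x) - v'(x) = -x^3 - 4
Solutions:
 v(x) = C1 + x^4/4 + sqrt(3)*x^3/3 + 2*x*log(x) + x*log(4) + 2*x


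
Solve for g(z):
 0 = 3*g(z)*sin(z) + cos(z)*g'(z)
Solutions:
 g(z) = C1*cos(z)^3


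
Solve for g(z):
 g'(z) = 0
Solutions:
 g(z) = C1


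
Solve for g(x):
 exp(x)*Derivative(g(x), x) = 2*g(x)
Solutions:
 g(x) = C1*exp(-2*exp(-x))


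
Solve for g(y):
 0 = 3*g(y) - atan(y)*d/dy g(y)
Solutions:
 g(y) = C1*exp(3*Integral(1/atan(y), y))


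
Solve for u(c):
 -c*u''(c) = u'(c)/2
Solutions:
 u(c) = C1 + C2*sqrt(c)


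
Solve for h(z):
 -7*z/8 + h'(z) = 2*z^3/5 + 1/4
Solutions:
 h(z) = C1 + z^4/10 + 7*z^2/16 + z/4


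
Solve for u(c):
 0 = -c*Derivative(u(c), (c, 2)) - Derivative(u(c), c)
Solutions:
 u(c) = C1 + C2*log(c)


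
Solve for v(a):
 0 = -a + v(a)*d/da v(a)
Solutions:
 v(a) = -sqrt(C1 + a^2)
 v(a) = sqrt(C1 + a^2)


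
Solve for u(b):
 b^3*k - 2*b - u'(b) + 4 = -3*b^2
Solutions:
 u(b) = C1 + b^4*k/4 + b^3 - b^2 + 4*b


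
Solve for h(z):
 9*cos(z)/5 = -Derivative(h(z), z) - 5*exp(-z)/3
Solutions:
 h(z) = C1 - 9*sin(z)/5 + 5*exp(-z)/3


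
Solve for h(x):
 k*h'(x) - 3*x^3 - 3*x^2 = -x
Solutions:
 h(x) = C1 + 3*x^4/(4*k) + x^3/k - x^2/(2*k)


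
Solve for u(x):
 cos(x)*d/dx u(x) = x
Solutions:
 u(x) = C1 + Integral(x/cos(x), x)


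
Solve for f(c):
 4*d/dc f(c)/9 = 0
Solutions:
 f(c) = C1


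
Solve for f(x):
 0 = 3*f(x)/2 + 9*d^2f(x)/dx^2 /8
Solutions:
 f(x) = C1*sin(2*sqrt(3)*x/3) + C2*cos(2*sqrt(3)*x/3)


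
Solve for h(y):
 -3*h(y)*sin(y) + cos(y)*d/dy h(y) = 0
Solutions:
 h(y) = C1/cos(y)^3


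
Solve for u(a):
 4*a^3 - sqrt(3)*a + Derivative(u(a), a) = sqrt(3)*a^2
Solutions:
 u(a) = C1 - a^4 + sqrt(3)*a^3/3 + sqrt(3)*a^2/2


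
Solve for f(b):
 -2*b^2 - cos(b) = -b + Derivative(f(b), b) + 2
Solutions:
 f(b) = C1 - 2*b^3/3 + b^2/2 - 2*b - sin(b)


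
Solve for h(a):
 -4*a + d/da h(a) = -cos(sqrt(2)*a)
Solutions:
 h(a) = C1 + 2*a^2 - sqrt(2)*sin(sqrt(2)*a)/2


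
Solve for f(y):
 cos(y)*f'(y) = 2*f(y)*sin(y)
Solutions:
 f(y) = C1/cos(y)^2


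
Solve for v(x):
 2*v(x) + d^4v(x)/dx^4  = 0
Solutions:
 v(x) = (C1*sin(2^(3/4)*x/2) + C2*cos(2^(3/4)*x/2))*exp(-2^(3/4)*x/2) + (C3*sin(2^(3/4)*x/2) + C4*cos(2^(3/4)*x/2))*exp(2^(3/4)*x/2)


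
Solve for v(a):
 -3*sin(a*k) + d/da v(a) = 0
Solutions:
 v(a) = C1 - 3*cos(a*k)/k


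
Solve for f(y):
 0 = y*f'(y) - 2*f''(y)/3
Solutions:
 f(y) = C1 + C2*erfi(sqrt(3)*y/2)


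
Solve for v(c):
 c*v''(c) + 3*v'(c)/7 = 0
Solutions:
 v(c) = C1 + C2*c^(4/7)


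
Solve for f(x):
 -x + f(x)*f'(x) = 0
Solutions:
 f(x) = -sqrt(C1 + x^2)
 f(x) = sqrt(C1 + x^2)


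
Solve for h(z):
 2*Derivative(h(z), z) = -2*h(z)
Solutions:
 h(z) = C1*exp(-z)


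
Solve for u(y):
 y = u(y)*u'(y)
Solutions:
 u(y) = -sqrt(C1 + y^2)
 u(y) = sqrt(C1 + y^2)


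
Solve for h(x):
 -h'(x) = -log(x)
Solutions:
 h(x) = C1 + x*log(x) - x


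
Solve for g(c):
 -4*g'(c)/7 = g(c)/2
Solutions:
 g(c) = C1*exp(-7*c/8)


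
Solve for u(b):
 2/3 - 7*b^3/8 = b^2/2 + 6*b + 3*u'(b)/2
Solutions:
 u(b) = C1 - 7*b^4/48 - b^3/9 - 2*b^2 + 4*b/9


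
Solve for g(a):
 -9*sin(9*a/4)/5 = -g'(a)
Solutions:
 g(a) = C1 - 4*cos(9*a/4)/5


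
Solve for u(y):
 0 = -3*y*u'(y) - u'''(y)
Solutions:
 u(y) = C1 + Integral(C2*airyai(-3^(1/3)*y) + C3*airybi(-3^(1/3)*y), y)


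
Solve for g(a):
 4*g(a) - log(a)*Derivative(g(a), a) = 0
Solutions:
 g(a) = C1*exp(4*li(a))


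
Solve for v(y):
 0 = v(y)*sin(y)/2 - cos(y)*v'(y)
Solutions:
 v(y) = C1/sqrt(cos(y))


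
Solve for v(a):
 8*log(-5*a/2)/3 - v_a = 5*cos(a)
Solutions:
 v(a) = C1 + 8*a*log(-a)/3 - 8*a/3 - 8*a*log(2)/3 + 8*a*log(5)/3 - 5*sin(a)


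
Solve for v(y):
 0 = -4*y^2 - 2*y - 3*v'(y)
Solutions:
 v(y) = C1 - 4*y^3/9 - y^2/3


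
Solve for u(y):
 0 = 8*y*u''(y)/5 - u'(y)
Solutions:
 u(y) = C1 + C2*y^(13/8)


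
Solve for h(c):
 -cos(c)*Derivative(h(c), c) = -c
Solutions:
 h(c) = C1 + Integral(c/cos(c), c)


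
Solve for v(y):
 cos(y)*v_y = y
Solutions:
 v(y) = C1 + Integral(y/cos(y), y)


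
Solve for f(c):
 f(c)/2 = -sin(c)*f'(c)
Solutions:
 f(c) = C1*(cos(c) + 1)^(1/4)/(cos(c) - 1)^(1/4)


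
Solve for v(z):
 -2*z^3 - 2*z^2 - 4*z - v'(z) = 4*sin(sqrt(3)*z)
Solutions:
 v(z) = C1 - z^4/2 - 2*z^3/3 - 2*z^2 + 4*sqrt(3)*cos(sqrt(3)*z)/3


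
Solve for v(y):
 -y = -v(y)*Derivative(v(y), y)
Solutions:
 v(y) = -sqrt(C1 + y^2)
 v(y) = sqrt(C1 + y^2)


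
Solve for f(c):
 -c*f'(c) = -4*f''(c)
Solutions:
 f(c) = C1 + C2*erfi(sqrt(2)*c/4)


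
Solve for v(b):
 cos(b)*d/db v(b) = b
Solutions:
 v(b) = C1 + Integral(b/cos(b), b)


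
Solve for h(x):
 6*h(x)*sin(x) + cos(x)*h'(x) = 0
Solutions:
 h(x) = C1*cos(x)^6


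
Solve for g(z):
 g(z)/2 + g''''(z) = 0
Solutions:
 g(z) = (C1*sin(2^(1/4)*z/2) + C2*cos(2^(1/4)*z/2))*exp(-2^(1/4)*z/2) + (C3*sin(2^(1/4)*z/2) + C4*cos(2^(1/4)*z/2))*exp(2^(1/4)*z/2)


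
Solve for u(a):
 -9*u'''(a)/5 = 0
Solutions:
 u(a) = C1 + C2*a + C3*a^2


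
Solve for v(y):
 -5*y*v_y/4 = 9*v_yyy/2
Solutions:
 v(y) = C1 + Integral(C2*airyai(-60^(1/3)*y/6) + C3*airybi(-60^(1/3)*y/6), y)


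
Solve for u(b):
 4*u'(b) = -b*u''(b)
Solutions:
 u(b) = C1 + C2/b^3


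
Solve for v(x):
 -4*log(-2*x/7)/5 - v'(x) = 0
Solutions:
 v(x) = C1 - 4*x*log(-x)/5 + 4*x*(-log(2) + 1 + log(7))/5


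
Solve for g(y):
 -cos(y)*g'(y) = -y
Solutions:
 g(y) = C1 + Integral(y/cos(y), y)


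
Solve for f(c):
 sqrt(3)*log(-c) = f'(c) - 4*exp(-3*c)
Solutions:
 f(c) = C1 + sqrt(3)*c*log(-c) - sqrt(3)*c - 4*exp(-3*c)/3


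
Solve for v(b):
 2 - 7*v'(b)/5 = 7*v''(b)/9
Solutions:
 v(b) = C1 + C2*exp(-9*b/5) + 10*b/7


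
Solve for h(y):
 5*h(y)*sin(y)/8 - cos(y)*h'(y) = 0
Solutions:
 h(y) = C1/cos(y)^(5/8)


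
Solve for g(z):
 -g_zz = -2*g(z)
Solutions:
 g(z) = C1*exp(-sqrt(2)*z) + C2*exp(sqrt(2)*z)


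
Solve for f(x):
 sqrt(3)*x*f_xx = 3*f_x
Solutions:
 f(x) = C1 + C2*x^(1 + sqrt(3))


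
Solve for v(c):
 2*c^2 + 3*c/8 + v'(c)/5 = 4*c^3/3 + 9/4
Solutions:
 v(c) = C1 + 5*c^4/3 - 10*c^3/3 - 15*c^2/16 + 45*c/4


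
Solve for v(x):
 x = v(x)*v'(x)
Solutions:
 v(x) = -sqrt(C1 + x^2)
 v(x) = sqrt(C1 + x^2)


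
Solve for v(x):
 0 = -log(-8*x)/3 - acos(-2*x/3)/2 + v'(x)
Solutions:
 v(x) = C1 + x*log(-x)/3 + x*acos(-2*x/3)/2 - x/3 + x*log(2) + sqrt(9 - 4*x^2)/4


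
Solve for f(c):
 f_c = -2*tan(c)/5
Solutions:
 f(c) = C1 + 2*log(cos(c))/5


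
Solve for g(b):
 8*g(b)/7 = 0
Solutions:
 g(b) = 0


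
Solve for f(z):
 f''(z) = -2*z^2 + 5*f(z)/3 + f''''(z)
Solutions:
 f(z) = 6*z^2/5 + (C1*sin(3^(3/4)*5^(1/4)*z*sin(atan(sqrt(51)/3)/2)/3) + C2*cos(3^(3/4)*5^(1/4)*z*sin(atan(sqrt(51)/3)/2)/3))*exp(-3^(3/4)*5^(1/4)*z*cos(atan(sqrt(51)/3)/2)/3) + (C3*sin(3^(3/4)*5^(1/4)*z*sin(atan(sqrt(51)/3)/2)/3) + C4*cos(3^(3/4)*5^(1/4)*z*sin(atan(sqrt(51)/3)/2)/3))*exp(3^(3/4)*5^(1/4)*z*cos(atan(sqrt(51)/3)/2)/3) + 36/25


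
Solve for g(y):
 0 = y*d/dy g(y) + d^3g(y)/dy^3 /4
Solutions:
 g(y) = C1 + Integral(C2*airyai(-2^(2/3)*y) + C3*airybi(-2^(2/3)*y), y)


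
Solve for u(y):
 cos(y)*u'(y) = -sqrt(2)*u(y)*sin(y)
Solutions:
 u(y) = C1*cos(y)^(sqrt(2))


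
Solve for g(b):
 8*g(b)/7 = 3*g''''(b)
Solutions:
 g(b) = C1*exp(-42^(3/4)*b/21) + C2*exp(42^(3/4)*b/21) + C3*sin(42^(3/4)*b/21) + C4*cos(42^(3/4)*b/21)


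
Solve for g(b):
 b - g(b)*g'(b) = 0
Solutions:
 g(b) = -sqrt(C1 + b^2)
 g(b) = sqrt(C1 + b^2)


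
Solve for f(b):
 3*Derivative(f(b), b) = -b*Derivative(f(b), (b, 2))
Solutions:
 f(b) = C1 + C2/b^2


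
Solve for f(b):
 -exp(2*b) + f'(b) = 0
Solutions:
 f(b) = C1 + exp(2*b)/2


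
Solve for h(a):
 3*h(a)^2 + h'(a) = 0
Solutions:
 h(a) = 1/(C1 + 3*a)


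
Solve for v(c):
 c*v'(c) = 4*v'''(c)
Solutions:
 v(c) = C1 + Integral(C2*airyai(2^(1/3)*c/2) + C3*airybi(2^(1/3)*c/2), c)


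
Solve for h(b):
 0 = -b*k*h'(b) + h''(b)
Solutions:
 h(b) = Piecewise((-sqrt(2)*sqrt(pi)*C1*erf(sqrt(2)*b*sqrt(-k)/2)/(2*sqrt(-k)) - C2, (k > 0) | (k < 0)), (-C1*b - C2, True))


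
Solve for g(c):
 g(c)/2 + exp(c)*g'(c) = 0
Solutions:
 g(c) = C1*exp(exp(-c)/2)


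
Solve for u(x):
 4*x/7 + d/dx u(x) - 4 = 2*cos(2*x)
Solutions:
 u(x) = C1 - 2*x^2/7 + 4*x + 2*sin(x)*cos(x)


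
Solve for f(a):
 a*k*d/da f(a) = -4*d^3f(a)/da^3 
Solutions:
 f(a) = C1 + Integral(C2*airyai(2^(1/3)*a*(-k)^(1/3)/2) + C3*airybi(2^(1/3)*a*(-k)^(1/3)/2), a)


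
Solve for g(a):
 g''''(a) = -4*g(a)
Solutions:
 g(a) = (C1*sin(a) + C2*cos(a))*exp(-a) + (C3*sin(a) + C4*cos(a))*exp(a)


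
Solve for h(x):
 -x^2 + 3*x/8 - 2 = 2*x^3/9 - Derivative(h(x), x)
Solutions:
 h(x) = C1 + x^4/18 + x^3/3 - 3*x^2/16 + 2*x


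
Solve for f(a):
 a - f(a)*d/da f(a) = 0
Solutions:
 f(a) = -sqrt(C1 + a^2)
 f(a) = sqrt(C1 + a^2)


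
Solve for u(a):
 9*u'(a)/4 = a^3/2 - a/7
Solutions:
 u(a) = C1 + a^4/18 - 2*a^2/63


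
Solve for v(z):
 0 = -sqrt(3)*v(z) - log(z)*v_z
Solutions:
 v(z) = C1*exp(-sqrt(3)*li(z))


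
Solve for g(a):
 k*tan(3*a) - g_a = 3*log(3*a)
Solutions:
 g(a) = C1 - 3*a*log(a) - 3*a*log(3) + 3*a - k*log(cos(3*a))/3


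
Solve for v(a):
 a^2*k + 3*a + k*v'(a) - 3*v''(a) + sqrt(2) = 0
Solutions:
 v(a) = C1 + C2*exp(a*k/3) - a^3/3 - 9*a^2/(2*k) - sqrt(2)*a/k - 27*a/k^2


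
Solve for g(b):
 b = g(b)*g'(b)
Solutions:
 g(b) = -sqrt(C1 + b^2)
 g(b) = sqrt(C1 + b^2)


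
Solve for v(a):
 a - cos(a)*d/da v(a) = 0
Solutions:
 v(a) = C1 + Integral(a/cos(a), a)


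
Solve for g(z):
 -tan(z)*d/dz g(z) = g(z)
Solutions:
 g(z) = C1/sin(z)


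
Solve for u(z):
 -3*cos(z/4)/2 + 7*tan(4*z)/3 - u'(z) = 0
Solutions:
 u(z) = C1 - 7*log(cos(4*z))/12 - 6*sin(z/4)


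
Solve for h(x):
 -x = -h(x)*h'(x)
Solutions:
 h(x) = -sqrt(C1 + x^2)
 h(x) = sqrt(C1 + x^2)


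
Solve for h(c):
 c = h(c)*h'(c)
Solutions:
 h(c) = -sqrt(C1 + c^2)
 h(c) = sqrt(C1 + c^2)


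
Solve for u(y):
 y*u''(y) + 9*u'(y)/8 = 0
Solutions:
 u(y) = C1 + C2/y^(1/8)


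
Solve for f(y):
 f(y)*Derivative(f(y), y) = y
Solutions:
 f(y) = -sqrt(C1 + y^2)
 f(y) = sqrt(C1 + y^2)


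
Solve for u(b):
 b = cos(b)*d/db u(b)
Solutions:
 u(b) = C1 + Integral(b/cos(b), b)


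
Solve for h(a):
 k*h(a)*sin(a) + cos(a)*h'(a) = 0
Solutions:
 h(a) = C1*exp(k*log(cos(a)))


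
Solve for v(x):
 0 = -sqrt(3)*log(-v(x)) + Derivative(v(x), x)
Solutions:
 -li(-v(x)) = C1 + sqrt(3)*x


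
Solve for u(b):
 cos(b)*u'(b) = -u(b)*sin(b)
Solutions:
 u(b) = C1*cos(b)


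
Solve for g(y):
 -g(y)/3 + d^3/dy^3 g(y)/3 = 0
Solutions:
 g(y) = C3*exp(y) + (C1*sin(sqrt(3)*y/2) + C2*cos(sqrt(3)*y/2))*exp(-y/2)
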